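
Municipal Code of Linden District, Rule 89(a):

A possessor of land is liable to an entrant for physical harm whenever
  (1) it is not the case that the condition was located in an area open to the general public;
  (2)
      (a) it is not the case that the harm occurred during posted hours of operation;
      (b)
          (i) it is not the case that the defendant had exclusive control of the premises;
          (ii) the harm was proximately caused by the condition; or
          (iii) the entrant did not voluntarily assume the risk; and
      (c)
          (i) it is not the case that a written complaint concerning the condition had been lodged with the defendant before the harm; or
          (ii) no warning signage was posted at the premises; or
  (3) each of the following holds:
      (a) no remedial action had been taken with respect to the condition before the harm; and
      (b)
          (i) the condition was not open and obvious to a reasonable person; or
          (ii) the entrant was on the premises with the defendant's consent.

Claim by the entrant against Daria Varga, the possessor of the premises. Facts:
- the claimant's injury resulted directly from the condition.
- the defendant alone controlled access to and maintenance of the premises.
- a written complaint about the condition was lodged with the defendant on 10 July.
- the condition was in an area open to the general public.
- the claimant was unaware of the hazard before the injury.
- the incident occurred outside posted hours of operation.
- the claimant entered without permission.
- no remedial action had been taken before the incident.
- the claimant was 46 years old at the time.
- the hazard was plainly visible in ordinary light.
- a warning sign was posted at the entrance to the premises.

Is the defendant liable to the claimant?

No — not liable.

(1) not (public area) — fails.
(a) not (during posted hours) — holds.
(i) not (exclusive control) — not satisfied.
(ii) proximate cause — holds.
(iii) no assumed risk — holds.
So (b) is satisfied (F OR T OR T).
(i) not (complaint lodged) — not satisfied.
(ii) no signage posted — not met.
So (c) is not satisfied (F OR F).
So (2) is not satisfied (T AND T AND F).
(a) no remedial action — met.
(i) not open/obvious — not met.
(ii) consent to enter — fails.
So (b) is not satisfied (F OR F).
So (3) is not satisfied (T AND F).
So Overall is not satisfied (F OR F OR F).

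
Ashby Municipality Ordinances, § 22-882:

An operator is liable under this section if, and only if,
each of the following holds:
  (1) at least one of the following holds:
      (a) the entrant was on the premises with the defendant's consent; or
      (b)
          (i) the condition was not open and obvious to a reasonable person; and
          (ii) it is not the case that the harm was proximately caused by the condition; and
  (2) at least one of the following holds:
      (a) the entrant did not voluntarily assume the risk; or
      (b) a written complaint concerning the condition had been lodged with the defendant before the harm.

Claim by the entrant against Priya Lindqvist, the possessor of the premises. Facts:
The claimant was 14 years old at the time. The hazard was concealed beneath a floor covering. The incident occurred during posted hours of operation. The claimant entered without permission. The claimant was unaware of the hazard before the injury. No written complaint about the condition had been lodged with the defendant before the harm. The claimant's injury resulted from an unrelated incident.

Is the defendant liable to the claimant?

Yes — liable.

(a) consent to enter — fails.
(i) not open/obvious — holds.
(ii) not (proximate cause) — satisfied.
So (b) is satisfied (T AND T).
(1) = F OR T = true.
(a) no assumed risk — holds.
(b) complaint lodged — fails.
So (2) is satisfied (T OR F).
So Overall is satisfied (T AND T).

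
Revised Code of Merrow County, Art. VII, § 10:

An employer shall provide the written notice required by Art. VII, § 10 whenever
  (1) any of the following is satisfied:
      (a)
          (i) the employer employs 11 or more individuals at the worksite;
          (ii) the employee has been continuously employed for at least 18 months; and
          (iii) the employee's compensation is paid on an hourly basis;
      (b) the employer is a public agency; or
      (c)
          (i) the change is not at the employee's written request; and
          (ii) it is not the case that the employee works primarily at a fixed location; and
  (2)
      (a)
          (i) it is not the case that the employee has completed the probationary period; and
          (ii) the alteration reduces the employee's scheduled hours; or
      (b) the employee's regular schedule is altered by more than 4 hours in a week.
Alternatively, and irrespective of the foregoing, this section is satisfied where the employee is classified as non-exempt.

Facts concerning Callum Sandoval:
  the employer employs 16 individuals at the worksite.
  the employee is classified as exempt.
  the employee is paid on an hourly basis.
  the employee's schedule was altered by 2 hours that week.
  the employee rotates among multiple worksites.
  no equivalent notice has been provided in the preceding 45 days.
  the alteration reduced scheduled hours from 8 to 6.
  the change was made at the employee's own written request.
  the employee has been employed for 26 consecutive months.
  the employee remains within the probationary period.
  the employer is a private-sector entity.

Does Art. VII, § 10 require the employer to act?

Yes — required.

(i) ≥ 11 at site — met.
(ii) tenure ≥ 18 mo. — holds.
(iii) hourly-paid — met.
(a): T AND T AND T → true.
(b) public agency — not met.
(i) not employee-requested — not met.
(ii) not (fixed location) — met.
(c): F AND T → false.
So (1) is satisfied (T OR F OR F).
(i) not (past probation) — holds.
(ii) hours reduced — holds.
So (a) is satisfied (T AND T).
(b) schedule shift > 4h — fails.
(2): T OR F → true.
Overall: T AND T → true.
Exception (non-exempt) — not satisfied.
Result: main true OR exception false → true.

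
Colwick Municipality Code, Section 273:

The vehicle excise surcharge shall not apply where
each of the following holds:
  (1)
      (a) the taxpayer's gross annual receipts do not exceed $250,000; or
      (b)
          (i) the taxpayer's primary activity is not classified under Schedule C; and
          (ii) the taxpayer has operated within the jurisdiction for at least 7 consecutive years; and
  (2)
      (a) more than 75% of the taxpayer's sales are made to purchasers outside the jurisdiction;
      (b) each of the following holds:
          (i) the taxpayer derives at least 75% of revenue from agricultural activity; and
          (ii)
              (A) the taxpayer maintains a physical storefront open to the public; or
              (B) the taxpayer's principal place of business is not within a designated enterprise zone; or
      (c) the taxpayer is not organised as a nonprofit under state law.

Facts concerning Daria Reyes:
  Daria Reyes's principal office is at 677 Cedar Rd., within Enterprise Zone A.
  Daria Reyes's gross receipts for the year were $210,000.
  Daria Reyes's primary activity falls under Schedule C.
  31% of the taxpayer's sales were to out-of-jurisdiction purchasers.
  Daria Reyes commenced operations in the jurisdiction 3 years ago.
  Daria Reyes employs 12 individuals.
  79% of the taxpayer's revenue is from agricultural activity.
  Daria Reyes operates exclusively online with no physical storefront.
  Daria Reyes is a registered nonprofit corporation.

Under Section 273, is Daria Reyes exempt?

No — not exempt.

(a) receipts ≤ $250,000 — holds.
(i) not (Schedule C activity) — fails.
(ii) ≥ 7 yrs in jurisdiction — not satisfied.
So (b) is not satisfied (F AND F).
So (1) is satisfied (T OR F).
(a) >75% out-of-jur. sales — not met.
(i) ≥75% agricultural — met.
(A) has storefront — not met.
(B) not (in enterprise zone) — not met.
So (ii) is not satisfied (F OR F).
So (b) is not satisfied (T AND F).
(c) not (nonprofit) — fails.
(2) = F OR F OR F = false.
Overall = T AND F = false.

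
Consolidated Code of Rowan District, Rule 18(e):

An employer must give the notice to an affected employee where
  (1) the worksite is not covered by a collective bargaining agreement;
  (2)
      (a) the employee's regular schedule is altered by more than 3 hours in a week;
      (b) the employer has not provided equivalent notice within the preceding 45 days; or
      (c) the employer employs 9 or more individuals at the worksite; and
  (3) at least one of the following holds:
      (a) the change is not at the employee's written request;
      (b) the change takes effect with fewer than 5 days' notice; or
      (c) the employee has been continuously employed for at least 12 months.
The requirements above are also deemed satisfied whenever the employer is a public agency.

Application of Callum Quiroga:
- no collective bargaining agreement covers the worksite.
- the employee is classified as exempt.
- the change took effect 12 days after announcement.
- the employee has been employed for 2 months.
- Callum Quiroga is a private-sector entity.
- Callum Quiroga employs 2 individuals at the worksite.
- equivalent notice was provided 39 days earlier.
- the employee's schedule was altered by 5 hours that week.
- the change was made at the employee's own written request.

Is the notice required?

No — not required.

(1) no CBA — holds.
(a) schedule shift > 3h — holds.
(b) no recent notice — fails.
(c) ≥ 9 at site — fails.
(2): T OR F OR F → true.
(a) not employee-requested — fails.
(b) < 5 days' notice — not met.
(c) tenure ≥ 12 mo. — not met.
(3) = F OR F OR F = false.
So Overall is not satisfied (T AND T AND F).
Exception (public agency) — not satisfied.
Result: main false OR exception false → false.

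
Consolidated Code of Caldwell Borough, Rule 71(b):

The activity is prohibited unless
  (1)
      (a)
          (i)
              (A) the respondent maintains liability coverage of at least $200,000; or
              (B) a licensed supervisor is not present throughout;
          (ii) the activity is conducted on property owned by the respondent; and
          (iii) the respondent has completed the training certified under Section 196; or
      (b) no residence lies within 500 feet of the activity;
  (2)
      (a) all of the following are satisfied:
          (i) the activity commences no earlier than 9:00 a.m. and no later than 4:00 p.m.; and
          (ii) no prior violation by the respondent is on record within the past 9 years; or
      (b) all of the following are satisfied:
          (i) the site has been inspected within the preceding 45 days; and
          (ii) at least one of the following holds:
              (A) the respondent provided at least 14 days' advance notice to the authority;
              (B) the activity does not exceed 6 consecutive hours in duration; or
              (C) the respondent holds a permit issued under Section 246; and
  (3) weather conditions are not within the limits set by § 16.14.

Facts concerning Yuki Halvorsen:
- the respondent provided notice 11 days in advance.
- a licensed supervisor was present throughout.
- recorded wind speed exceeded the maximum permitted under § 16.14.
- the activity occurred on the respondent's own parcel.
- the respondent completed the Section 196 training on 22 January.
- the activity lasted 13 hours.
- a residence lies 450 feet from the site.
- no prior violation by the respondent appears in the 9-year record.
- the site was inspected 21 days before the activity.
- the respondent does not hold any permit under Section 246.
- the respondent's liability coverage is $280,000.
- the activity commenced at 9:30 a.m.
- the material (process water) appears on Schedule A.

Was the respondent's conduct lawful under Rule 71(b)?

Yes — lawful.

(A) coverage ≥ $200,000 — holds.
(B) not (supervisor present) — fails.
(i) = T OR F = true.
(ii) own property — satisfied.
(iii) training certified — satisfied.
(a): T AND T AND T → true.
(b) no residence in 500 ft — not satisfied.
(1) = T OR F = true.
(i) start within hours — holds.
(ii) no prior violation — holds.
(a) = T AND T = true.
(i) site inspected — met.
(A) ≥14 days' notice — not satisfied.
(B) ≤ 6 hrs duration — not met.
(C) holds permit — fails.
(ii): F OR F OR F → false.
So (b) is not satisfied (T AND F).
(2) = T OR F = true.
(3) not (weather ok) — satisfied.
So Overall is satisfied (T AND T AND T).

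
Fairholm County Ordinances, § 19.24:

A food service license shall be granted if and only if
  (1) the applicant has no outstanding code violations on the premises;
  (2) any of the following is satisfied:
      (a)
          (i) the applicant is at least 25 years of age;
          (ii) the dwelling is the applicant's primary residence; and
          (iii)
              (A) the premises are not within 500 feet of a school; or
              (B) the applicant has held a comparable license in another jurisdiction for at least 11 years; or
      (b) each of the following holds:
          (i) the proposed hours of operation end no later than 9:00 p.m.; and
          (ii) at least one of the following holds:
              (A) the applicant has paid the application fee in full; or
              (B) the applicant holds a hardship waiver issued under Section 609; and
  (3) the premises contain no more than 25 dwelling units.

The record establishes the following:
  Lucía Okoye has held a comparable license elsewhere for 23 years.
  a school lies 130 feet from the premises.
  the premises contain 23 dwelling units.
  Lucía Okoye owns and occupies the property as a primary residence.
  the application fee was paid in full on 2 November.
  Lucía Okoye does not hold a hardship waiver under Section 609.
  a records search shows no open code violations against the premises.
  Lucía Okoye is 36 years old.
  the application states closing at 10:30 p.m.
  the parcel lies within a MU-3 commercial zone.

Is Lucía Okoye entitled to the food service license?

(1) no code violations — met.
(i) age ≥ 25 — met.
(ii) primary residence — holds.
(A) ≥500 ft from school — not satisfied.
(B) prior license ≥ 11 yr — met.
So (iii) is satisfied (F OR T).
(a) = T AND T AND T = true.
(i) closes by 9 p.m. — not met.
(A) fee paid — satisfied.
(B) hardship waiver — not satisfied.
(ii) = T OR F = true.
(b): F AND T → false.
(2): T OR F → true.
(3) ≤ 25 units — satisfied.
So Overall is satisfied (T AND T AND T).

Yes — granted.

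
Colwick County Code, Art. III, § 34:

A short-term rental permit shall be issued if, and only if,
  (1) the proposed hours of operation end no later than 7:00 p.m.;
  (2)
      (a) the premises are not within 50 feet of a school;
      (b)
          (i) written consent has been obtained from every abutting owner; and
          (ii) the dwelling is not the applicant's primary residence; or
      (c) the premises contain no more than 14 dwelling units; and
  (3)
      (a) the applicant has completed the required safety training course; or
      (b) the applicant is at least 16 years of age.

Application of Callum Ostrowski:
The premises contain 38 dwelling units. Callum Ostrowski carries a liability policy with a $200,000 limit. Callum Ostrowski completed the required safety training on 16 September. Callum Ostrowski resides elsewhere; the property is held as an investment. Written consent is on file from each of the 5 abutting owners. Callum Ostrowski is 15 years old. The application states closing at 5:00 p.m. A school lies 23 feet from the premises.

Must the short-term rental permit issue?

Yes — granted.

(1) closes by 7 p.m. — satisfied.
(a) ≥50 ft from school — not satisfied.
(i) all abutters consent — holds.
(ii) not (primary residence) — satisfied.
(b) = T AND T = true.
(c) ≤ 14 units — not met.
(2) = F OR T OR F = true.
(a) safety training — holds.
(b) age ≥ 16 — not met.
So (3) is satisfied (T OR F).
Overall = T AND T AND T = true.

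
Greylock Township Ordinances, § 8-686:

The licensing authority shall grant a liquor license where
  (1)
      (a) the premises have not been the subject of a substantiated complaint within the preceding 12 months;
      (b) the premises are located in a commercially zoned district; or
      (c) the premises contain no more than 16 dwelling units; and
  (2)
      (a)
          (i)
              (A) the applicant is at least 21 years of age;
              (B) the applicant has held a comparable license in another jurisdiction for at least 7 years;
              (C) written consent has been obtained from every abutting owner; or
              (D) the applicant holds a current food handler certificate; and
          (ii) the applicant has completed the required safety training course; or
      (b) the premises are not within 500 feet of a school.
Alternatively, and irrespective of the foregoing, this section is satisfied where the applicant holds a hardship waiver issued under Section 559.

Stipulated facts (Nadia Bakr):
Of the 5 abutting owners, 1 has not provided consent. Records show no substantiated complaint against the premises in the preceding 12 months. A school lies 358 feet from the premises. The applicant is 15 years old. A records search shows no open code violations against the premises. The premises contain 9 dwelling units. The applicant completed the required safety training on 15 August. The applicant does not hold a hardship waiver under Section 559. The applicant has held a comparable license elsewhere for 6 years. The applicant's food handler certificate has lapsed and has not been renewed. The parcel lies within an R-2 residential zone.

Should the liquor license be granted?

No — denied.

(a) no complaint in 12 mo. — satisfied.
(b) commercially zoned — fails.
(c) ≤ 16 units — satisfied.
(1): T OR F OR T → true.
(A) age ≥ 21 — not satisfied.
(B) prior license ≥ 7 yr — not met.
(C) all abutters consent — not met.
(D) food handler cert. — not met.
(i): F OR F OR F OR F → false.
(ii) safety training — holds.
(a) = F AND T = false.
(b) ≥500 ft from school — fails.
(2) = F OR F = false.
Overall = T AND F = false.
Exception (hardship waiver) — not satisfied.
Result: main false OR exception false → false.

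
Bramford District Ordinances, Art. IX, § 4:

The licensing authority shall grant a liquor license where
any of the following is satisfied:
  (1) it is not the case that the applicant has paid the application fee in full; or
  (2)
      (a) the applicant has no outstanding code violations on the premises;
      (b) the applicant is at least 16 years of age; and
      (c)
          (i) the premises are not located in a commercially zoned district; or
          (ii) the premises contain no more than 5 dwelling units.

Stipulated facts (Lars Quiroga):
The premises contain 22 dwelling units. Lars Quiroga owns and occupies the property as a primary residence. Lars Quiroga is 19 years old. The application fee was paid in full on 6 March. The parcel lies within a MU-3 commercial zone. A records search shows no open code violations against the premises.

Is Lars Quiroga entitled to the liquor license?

(1) not (fee paid) — not met.
(a) no code violations — holds.
(b) age ≥ 16 — met.
(i) not (commercially zoned) — not satisfied.
(ii) ≤ 5 units — not met.
(c): F OR F → false.
(2) = T AND T AND F = false.
So Overall is not satisfied (F OR F).

No — denied.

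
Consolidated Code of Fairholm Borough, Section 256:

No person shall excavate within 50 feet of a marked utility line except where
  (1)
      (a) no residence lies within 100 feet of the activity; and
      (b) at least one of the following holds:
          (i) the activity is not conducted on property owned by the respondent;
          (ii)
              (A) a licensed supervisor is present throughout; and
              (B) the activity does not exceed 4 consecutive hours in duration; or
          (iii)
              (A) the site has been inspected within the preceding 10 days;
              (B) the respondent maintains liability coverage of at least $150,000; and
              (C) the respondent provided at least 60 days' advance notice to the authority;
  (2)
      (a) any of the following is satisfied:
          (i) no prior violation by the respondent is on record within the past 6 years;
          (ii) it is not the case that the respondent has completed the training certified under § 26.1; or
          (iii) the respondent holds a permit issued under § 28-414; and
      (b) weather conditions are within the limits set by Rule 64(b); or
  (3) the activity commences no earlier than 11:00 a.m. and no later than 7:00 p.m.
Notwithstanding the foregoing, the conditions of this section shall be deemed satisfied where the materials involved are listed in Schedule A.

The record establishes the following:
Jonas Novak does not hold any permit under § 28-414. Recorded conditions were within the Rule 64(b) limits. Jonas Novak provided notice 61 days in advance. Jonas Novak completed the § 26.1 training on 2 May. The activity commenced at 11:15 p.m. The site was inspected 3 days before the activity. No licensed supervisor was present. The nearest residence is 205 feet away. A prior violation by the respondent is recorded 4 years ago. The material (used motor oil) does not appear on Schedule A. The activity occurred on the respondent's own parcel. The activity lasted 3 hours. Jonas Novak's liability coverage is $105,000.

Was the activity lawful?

No — unlawful.

(a) no residence in 100 ft — satisfied.
(i) not (own property) — not met.
(A) supervisor present — fails.
(B) ≤ 4 hrs duration — met.
(ii): F AND T → false.
(A) site inspected — holds.
(B) coverage ≥ $150,000 — not met.
(C) ≥60 days' notice — met.
(iii) = T AND F AND T = false.
(b) = F OR F OR F = false.
(1): T AND F → false.
(i) no prior violation — not satisfied.
(ii) not (training certified) — not met.
(iii) holds permit — not satisfied.
(a) = F OR F OR F = false.
(b) weather ok — holds.
(2) = F AND T = false.
(3) start within hours — not satisfied.
Overall: F OR F OR F → false.
Exception (Schedule A material) — not satisfied.
Result: main false OR exception false → false.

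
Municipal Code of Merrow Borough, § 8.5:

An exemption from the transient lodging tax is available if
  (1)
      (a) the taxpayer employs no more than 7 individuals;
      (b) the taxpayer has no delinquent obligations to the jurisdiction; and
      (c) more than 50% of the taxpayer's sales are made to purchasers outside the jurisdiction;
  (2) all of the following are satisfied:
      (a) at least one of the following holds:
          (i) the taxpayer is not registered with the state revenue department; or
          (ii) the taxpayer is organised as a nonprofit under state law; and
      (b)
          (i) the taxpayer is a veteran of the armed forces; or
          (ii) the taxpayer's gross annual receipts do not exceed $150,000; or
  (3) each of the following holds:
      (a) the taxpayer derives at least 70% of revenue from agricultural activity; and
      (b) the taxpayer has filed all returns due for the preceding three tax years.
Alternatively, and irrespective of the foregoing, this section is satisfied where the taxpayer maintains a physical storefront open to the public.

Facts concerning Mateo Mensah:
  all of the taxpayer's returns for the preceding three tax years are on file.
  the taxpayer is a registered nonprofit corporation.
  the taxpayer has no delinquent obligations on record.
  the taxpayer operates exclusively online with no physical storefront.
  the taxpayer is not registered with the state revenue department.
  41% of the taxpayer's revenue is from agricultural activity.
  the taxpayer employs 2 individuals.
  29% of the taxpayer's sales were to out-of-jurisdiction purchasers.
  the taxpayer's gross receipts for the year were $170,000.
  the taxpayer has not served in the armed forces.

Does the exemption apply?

No — not exempt.

(a) ≤ 7 employees — holds.
(b) no delinquency — met.
(c) >50% out-of-jur. sales — not met.
(1): T AND T AND F → false.
(i) not (state-registered) — holds.
(ii) nonprofit — met.
So (a) is satisfied (T OR T).
(i) veteran — not met.
(ii) receipts ≤ $150,000 — not met.
(b): F OR F → false.
So (2) is not satisfied (T AND F).
(a) ≥70% agricultural — fails.
(b) returns current — holds.
(3): F AND T → false.
So Overall is not satisfied (F OR F OR F).
Exception (has storefront) — not satisfied.
Result: main false OR exception false → false.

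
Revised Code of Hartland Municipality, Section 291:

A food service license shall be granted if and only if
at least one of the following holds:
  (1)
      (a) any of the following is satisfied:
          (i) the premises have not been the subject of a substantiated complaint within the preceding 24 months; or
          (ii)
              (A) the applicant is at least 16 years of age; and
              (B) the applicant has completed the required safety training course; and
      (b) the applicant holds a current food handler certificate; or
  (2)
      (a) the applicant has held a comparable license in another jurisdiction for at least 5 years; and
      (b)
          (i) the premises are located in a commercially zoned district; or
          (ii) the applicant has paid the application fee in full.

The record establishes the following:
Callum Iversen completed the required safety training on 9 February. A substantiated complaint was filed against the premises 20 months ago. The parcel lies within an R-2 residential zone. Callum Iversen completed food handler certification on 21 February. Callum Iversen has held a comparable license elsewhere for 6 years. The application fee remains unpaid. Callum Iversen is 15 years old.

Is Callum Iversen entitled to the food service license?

(i) no complaint in 24 mo. — not met.
(A) age ≥ 16 — fails.
(B) safety training — satisfied.
(ii) = F AND T = false.
(a) = F OR F = false.
(b) food handler cert. — met.
So (1) is not satisfied (F AND T).
(a) prior license ≥ 5 yr — met.
(i) commercially zoned — not met.
(ii) fee paid — not met.
(b) = F OR F = false.
(2) = T AND F = false.
Overall: F OR F → false.

No — denied.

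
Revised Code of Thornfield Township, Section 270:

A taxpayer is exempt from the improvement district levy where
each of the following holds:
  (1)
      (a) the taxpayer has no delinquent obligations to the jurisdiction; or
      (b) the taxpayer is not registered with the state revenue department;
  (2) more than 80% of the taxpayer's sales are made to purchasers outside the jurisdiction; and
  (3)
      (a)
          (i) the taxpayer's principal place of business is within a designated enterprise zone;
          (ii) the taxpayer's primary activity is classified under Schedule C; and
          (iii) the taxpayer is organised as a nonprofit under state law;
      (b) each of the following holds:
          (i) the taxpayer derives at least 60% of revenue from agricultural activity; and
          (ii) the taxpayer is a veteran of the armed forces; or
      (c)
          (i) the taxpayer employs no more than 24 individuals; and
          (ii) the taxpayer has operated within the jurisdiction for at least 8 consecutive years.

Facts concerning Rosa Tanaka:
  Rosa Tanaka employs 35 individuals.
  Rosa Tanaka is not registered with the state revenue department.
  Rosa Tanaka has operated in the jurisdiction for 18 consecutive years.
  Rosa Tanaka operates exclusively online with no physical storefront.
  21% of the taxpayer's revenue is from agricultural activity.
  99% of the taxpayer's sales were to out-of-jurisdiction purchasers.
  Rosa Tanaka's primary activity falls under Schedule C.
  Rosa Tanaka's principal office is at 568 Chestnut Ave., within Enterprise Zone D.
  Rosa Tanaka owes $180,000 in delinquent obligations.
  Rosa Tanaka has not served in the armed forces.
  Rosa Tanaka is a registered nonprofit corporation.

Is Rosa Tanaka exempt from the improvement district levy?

Yes — exempt.

(a) no delinquency — not met.
(b) not (state-registered) — met.
So (1) is satisfied (F OR T).
(2) >80% out-of-jur. sales — holds.
(i) in enterprise zone — holds.
(ii) Schedule C activity — holds.
(iii) nonprofit — satisfied.
(a) = T AND T AND T = true.
(i) ≥60% agricultural — not met.
(ii) veteran — fails.
(b) = F AND F = false.
(i) ≤ 24 employees — fails.
(ii) ≥ 8 yrs in jurisdiction — met.
(c) = F AND T = false.
(3) = T OR F OR F = true.
Overall: T AND T AND T → true.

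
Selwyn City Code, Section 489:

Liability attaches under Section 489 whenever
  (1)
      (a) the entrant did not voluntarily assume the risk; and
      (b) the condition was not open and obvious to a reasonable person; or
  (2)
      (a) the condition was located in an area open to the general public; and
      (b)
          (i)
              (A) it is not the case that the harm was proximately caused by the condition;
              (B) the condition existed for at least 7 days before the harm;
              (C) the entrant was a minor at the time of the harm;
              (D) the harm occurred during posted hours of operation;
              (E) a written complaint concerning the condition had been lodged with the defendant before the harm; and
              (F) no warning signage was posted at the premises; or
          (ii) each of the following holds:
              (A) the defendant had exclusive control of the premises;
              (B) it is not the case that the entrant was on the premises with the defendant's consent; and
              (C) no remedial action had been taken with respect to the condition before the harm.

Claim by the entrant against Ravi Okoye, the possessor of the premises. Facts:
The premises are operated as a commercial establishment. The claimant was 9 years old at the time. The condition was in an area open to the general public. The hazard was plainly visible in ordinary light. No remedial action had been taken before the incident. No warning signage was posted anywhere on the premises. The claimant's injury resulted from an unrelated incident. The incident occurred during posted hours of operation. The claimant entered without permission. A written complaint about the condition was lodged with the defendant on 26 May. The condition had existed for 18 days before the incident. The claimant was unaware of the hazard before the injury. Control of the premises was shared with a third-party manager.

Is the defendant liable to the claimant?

(a) no assumed risk — holds.
(b) not open/obvious — not met.
So (1) is not satisfied (T AND F).
(a) public area — holds.
(A) not (proximate cause) — holds.
(B) condition ≥7 days old — met.
(C) entrant a minor — met.
(D) during posted hours — satisfied.
(E) complaint lodged — holds.
(F) no signage posted — holds.
So (i) is satisfied (T AND T AND T AND T AND T AND T).
(A) exclusive control — not met.
(B) not (consent to enter) — satisfied.
(C) no remedial action — met.
So (ii) is not satisfied (F AND T AND T).
So (b) is satisfied (T OR F).
(2): T AND T → true.
Overall = F OR T = true.

Yes — liable.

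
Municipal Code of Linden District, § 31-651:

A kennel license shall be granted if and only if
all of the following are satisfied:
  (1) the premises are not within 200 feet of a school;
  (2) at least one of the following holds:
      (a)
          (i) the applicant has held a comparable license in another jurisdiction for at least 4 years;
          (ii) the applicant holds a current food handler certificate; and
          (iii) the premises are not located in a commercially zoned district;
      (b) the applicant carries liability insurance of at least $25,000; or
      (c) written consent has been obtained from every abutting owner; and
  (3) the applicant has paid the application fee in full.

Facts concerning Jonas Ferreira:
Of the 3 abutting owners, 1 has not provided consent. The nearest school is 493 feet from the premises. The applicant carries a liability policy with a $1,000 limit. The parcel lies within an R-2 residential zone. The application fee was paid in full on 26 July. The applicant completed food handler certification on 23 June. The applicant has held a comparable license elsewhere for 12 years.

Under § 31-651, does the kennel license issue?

(1) ≥200 ft from school — satisfied.
(i) prior license ≥ 4 yr — satisfied.
(ii) food handler cert. — satisfied.
(iii) not (commercially zoned) — met.
So (a) is satisfied (T AND T AND T).
(b) insurance ≥ $25,000 — not satisfied.
(c) all abutters consent — not met.
So (2) is satisfied (T OR F OR F).
(3) fee paid — satisfied.
So Overall is satisfied (T AND T AND T).

Yes — granted.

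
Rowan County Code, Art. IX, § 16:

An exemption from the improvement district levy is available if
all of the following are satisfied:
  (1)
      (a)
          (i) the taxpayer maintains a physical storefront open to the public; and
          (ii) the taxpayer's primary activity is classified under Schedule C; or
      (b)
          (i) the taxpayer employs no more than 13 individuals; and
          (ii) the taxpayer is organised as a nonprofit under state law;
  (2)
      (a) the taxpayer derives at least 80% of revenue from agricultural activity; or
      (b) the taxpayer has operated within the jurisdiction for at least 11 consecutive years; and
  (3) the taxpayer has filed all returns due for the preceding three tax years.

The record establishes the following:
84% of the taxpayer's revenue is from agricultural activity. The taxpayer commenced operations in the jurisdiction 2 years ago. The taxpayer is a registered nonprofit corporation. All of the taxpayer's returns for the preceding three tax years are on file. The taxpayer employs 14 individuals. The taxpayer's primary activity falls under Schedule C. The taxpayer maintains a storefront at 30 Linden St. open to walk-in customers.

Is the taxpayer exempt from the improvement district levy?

(i) has storefront — holds.
(ii) Schedule C activity — met.
(a) = T AND T = true.
(i) ≤ 13 employees — not satisfied.
(ii) nonprofit — satisfied.
So (b) is not satisfied (F AND T).
(1): T OR F → true.
(a) ≥80% agricultural — holds.
(b) ≥ 11 yrs in jurisdiction — not satisfied.
(2) = T OR F = true.
(3) returns current — holds.
Overall = T AND T AND T = true.

Yes — exempt.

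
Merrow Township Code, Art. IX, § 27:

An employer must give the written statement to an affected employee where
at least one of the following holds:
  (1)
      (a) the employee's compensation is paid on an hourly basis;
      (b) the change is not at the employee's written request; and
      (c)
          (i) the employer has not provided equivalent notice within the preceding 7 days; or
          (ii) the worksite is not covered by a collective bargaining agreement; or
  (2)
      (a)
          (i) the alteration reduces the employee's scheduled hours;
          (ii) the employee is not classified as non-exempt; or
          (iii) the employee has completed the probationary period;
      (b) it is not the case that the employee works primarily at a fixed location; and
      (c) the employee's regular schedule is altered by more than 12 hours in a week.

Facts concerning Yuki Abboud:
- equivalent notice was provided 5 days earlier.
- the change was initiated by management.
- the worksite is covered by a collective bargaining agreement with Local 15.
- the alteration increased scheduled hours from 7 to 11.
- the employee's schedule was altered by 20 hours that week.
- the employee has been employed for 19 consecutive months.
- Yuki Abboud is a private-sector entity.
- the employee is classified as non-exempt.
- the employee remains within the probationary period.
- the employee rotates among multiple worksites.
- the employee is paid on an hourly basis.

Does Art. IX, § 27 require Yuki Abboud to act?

(a) hourly-paid — satisfied.
(b) not employee-requested — satisfied.
(i) no recent notice — fails.
(ii) no CBA — fails.
(c) = F OR F = false.
(1): T AND T AND F → false.
(i) hours reduced — not met.
(ii) not (non-exempt) — not satisfied.
(iii) past probation — not met.
So (a) is not satisfied (F OR F OR F).
(b) not (fixed location) — satisfied.
(c) schedule shift > 12h — satisfied.
(2) = F AND T AND T = false.
So Overall is not satisfied (F OR F).

No — not required.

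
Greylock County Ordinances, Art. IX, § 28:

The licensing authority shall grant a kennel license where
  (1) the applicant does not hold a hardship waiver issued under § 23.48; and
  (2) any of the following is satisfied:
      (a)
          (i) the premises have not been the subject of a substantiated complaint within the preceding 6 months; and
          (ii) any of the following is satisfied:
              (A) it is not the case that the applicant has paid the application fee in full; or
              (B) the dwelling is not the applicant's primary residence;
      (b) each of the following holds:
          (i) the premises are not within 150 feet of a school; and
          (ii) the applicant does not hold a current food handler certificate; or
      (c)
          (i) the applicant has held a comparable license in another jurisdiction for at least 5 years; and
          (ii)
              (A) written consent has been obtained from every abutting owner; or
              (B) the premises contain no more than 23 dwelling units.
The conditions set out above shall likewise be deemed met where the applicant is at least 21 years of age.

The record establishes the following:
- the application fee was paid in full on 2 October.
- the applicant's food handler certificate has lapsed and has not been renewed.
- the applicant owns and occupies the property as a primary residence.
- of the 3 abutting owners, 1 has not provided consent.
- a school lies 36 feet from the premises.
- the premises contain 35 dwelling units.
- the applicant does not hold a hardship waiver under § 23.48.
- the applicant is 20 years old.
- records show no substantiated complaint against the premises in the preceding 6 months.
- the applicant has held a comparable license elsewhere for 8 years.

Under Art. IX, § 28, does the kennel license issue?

(1) not (hardship waiver) — satisfied.
(i) no complaint in 6 mo. — holds.
(A) not (fee paid) — not met.
(B) not (primary residence) — not met.
So (ii) is not satisfied (F OR F).
(a) = T AND F = false.
(i) ≥150 ft from school — fails.
(ii) not (food handler cert.) — satisfied.
(b) = F AND T = false.
(i) prior license ≥ 5 yr — holds.
(A) all abutters consent — fails.
(B) ≤ 23 units — not met.
(ii) = F OR F = false.
(c) = T AND F = false.
(2) = F OR F OR F = false.
Overall = T AND F = false.
Exception (age ≥ 21) — not satisfied.
Result: main false OR exception false → false.

No — denied.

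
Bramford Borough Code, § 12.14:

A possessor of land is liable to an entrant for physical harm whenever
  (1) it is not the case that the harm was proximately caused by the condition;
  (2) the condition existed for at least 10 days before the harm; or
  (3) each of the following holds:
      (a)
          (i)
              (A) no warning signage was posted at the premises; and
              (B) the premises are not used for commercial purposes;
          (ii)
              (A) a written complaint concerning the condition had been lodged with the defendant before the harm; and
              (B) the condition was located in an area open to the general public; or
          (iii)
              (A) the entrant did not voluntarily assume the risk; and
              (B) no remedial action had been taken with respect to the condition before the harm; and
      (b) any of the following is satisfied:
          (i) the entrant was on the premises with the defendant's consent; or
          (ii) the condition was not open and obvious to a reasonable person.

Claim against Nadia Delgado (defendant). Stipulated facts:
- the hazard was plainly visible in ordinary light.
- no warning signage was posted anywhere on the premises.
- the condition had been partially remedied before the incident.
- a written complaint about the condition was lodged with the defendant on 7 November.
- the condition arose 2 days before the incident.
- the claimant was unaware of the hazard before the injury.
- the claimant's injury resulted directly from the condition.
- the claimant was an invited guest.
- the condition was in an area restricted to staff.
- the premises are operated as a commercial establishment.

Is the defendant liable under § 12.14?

(1) not (proximate cause) — not met.
(2) condition ≥10 days old — not met.
(A) no signage posted — met.
(B) not (commercial use) — not satisfied.
(i) = T AND F = false.
(A) complaint lodged — holds.
(B) public area — not satisfied.
So (ii) is not satisfied (T AND F).
(A) no assumed risk — holds.
(B) no remedial action — not met.
(iii) = T AND F = false.
(a): F OR F OR F → false.
(i) consent to enter — holds.
(ii) not open/obvious — fails.
So (b) is satisfied (T OR F).
(3) = F AND T = false.
Overall = F OR F OR F = false.

No — not liable.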